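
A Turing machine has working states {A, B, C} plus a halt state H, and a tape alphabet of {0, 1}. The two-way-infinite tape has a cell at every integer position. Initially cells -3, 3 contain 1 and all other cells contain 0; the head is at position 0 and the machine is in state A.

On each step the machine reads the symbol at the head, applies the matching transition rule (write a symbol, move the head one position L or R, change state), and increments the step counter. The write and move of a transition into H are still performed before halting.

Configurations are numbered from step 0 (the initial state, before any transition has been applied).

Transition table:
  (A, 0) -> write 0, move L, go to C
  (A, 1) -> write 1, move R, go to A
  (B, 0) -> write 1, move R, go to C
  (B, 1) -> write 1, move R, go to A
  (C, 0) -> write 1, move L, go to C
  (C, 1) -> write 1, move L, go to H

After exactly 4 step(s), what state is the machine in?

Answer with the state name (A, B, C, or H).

Step 1: in state A at pos 0, read 0 -> (A,0)->write 0,move L,goto C. Now: state=C, head=-1, tape[-4..4]=010000010 (head:    ^)
Step 2: in state C at pos -1, read 0 -> (C,0)->write 1,move L,goto C. Now: state=C, head=-2, tape[-4..4]=010100010 (head:   ^)
Step 3: in state C at pos -2, read 0 -> (C,0)->write 1,move L,goto C. Now: state=C, head=-3, tape[-4..4]=011100010 (head:  ^)
Step 4: in state C at pos -3, read 1 -> (C,1)->write 1,move L,goto H. Now: state=H, head=-4, tape[-5..4]=0011100010 (head:  ^)

Answer: H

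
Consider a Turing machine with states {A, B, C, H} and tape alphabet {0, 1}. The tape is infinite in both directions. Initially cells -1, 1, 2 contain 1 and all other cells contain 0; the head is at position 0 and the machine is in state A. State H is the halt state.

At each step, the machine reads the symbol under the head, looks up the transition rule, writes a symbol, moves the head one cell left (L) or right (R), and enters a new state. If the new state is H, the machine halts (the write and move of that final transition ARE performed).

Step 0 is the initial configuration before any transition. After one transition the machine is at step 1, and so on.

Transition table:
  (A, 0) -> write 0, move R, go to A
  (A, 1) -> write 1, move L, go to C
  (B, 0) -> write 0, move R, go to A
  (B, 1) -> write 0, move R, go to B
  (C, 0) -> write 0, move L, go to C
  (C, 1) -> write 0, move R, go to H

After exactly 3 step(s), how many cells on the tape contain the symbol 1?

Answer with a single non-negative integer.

Answer: 3

Derivation:
Step 1: in state A at pos 0, read 0 -> (A,0)->write 0,move R,goto A. Now: state=A, head=1, tape[-2..3]=010110 (head:    ^)
Step 2: in state A at pos 1, read 1 -> (A,1)->write 1,move L,goto C. Now: state=C, head=0, tape[-2..3]=010110 (head:   ^)
Step 3: in state C at pos 0, read 0 -> (C,0)->write 0,move L,goto C. Now: state=C, head=-1, tape[-2..3]=010110 (head:  ^)
Cells containing 1 after step 3: {-1, 1, 2} -> 3 cell(s)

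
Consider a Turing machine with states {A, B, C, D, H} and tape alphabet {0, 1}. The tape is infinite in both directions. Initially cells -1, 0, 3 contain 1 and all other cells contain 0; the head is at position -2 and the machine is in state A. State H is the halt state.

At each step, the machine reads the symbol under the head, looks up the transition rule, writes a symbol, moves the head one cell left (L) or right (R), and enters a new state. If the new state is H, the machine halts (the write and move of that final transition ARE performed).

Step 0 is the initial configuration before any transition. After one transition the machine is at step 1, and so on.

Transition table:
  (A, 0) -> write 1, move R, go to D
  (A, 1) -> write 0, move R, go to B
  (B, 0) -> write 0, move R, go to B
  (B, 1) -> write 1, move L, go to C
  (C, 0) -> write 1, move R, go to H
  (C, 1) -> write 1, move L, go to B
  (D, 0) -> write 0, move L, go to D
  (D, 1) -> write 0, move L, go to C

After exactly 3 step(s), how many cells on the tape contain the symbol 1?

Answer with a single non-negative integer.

Answer: 3

Derivation:
Step 1: in state A at pos -2, read 0 -> (A,0)->write 1,move R,goto D. Now: state=D, head=-1, tape[-3..4]=01110010 (head:   ^)
Step 2: in state D at pos -1, read 1 -> (D,1)->write 0,move L,goto C. Now: state=C, head=-2, tape[-3..4]=01010010 (head:  ^)
Step 3: in state C at pos -2, read 1 -> (C,1)->write 1,move L,goto B. Now: state=B, head=-3, tape[-4..4]=001010010 (head:  ^)
Cells containing 1 after step 3: {-2, 0, 3} -> 3 cell(s)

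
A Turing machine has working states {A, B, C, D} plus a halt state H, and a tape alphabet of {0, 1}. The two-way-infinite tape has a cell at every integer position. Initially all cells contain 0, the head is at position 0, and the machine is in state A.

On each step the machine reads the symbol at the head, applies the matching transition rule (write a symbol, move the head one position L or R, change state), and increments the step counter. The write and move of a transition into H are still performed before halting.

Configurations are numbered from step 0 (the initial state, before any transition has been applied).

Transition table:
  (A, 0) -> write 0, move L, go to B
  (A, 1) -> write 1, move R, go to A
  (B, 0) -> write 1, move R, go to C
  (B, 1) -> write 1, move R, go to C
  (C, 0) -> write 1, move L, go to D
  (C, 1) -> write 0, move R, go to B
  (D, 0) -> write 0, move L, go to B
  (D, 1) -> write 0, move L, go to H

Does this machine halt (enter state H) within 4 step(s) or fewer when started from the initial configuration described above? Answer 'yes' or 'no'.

Step 1: in state A at pos 0, read 0 -> (A,0)->write 0,move L,goto B. Now: state=B, head=-1, tape[-2..1]=0000 (head:  ^)
Step 2: in state B at pos -1, read 0 -> (B,0)->write 1,move R,goto C. Now: state=C, head=0, tape[-2..1]=0100 (head:   ^)
Step 3: in state C at pos 0, read 0 -> (C,0)->write 1,move L,goto D. Now: state=D, head=-1, tape[-2..1]=0110 (head:  ^)
Step 4: in state D at pos -1, read 1 -> (D,1)->write 0,move L,goto H. Now: state=H, head=-2, tape[-3..1]=00010 (head:  ^)
State H reached at step 4; 4 <= 4 -> yes

Answer: yes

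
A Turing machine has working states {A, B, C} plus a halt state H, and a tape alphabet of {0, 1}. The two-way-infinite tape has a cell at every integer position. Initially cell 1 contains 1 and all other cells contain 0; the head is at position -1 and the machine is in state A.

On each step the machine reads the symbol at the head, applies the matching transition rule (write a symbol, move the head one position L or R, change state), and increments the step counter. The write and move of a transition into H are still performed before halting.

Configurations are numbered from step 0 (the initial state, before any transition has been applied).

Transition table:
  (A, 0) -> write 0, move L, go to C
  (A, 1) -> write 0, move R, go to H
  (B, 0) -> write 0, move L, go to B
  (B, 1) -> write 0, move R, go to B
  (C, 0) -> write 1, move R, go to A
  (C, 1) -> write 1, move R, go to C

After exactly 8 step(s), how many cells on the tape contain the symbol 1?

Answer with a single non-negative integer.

Answer: 4

Derivation:
Step 1: in state A at pos -1, read 0 -> (A,0)->write 0,move L,goto C. Now: state=C, head=-2, tape[-3..2]=000010 (head:  ^)
Step 2: in state C at pos -2, read 0 -> (C,0)->write 1,move R,goto A. Now: state=A, head=-1, tape[-3..2]=010010 (head:   ^)
Step 3: in state A at pos -1, read 0 -> (A,0)->write 0,move L,goto C. Now: state=C, head=-2, tape[-3..2]=010010 (head:  ^)
Step 4: in state C at pos -2, read 1 -> (C,1)->write 1,move R,goto C. Now: state=C, head=-1, tape[-3..2]=010010 (head:   ^)
Step 5: in state C at pos -1, read 0 -> (C,0)->write 1,move R,goto A. Now: state=A, head=0, tape[-3..2]=011010 (head:    ^)
Step 6: in state A at pos 0, read 0 -> (A,0)->write 0,move L,goto C. Now: state=C, head=-1, tape[-3..2]=011010 (head:   ^)
Step 7: in state C at pos -1, read 1 -> (C,1)->write 1,move R,goto C. Now: state=C, head=0, tape[-3..2]=011010 (head:    ^)
Step 8: in state C at pos 0, read 0 -> (C,0)->write 1,move R,goto A. Now: state=A, head=1, tape[-3..2]=011110 (head:     ^)
Cells containing 1 after step 8: {-2, -1, 0, 1} -> 4 cell(s)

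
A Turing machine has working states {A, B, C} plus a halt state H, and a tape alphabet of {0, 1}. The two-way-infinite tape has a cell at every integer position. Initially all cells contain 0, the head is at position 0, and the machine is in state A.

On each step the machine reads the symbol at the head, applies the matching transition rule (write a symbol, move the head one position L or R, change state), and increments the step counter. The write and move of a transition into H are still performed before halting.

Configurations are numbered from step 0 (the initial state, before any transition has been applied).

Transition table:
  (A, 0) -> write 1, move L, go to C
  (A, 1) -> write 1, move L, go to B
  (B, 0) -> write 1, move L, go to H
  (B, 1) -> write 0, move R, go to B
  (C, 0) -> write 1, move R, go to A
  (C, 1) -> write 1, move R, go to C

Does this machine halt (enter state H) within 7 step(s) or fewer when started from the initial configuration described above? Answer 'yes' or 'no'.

Answer: yes

Derivation:
Step 1: in state A at pos 0, read 0 -> (A,0)->write 1,move L,goto C. Now: state=C, head=-1, tape[-2..1]=0010 (head:  ^)
Step 2: in state C at pos -1, read 0 -> (C,0)->write 1,move R,goto A. Now: state=A, head=0, tape[-2..1]=0110 (head:   ^)
Step 3: in state A at pos 0, read 1 -> (A,1)->write 1,move L,goto B. Now: state=B, head=-1, tape[-2..1]=0110 (head:  ^)
Step 4: in state B at pos -1, read 1 -> (B,1)->write 0,move R,goto B. Now: state=B, head=0, tape[-2..1]=0010 (head:   ^)
Step 5: in state B at pos 0, read 1 -> (B,1)->write 0,move R,goto B. Now: state=B, head=1, tape[-2..2]=00000 (head:    ^)
Step 6: in state B at pos 1, read 0 -> (B,0)->write 1,move L,goto H. Now: state=H, head=0, tape[-2..2]=00010 (head:   ^)
State H reached at step 6; 6 <= 7 -> yes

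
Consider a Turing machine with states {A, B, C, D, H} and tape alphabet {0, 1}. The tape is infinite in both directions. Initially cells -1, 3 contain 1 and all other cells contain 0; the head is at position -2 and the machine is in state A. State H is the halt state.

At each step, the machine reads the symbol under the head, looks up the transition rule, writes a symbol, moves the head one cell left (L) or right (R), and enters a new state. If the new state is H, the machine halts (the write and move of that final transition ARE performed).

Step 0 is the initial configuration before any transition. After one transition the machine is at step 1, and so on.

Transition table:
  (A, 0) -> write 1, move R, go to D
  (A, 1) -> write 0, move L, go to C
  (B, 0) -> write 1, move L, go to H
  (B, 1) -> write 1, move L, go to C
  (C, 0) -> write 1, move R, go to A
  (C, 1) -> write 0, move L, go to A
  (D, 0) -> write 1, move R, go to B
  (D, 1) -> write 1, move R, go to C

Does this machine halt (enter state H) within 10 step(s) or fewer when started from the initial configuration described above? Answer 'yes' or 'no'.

Step 1: in state A at pos -2, read 0 -> (A,0)->write 1,move R,goto D. Now: state=D, head=-1, tape[-3..4]=01100010 (head:   ^)
Step 2: in state D at pos -1, read 1 -> (D,1)->write 1,move R,goto C. Now: state=C, head=0, tape[-3..4]=01100010 (head:    ^)
Step 3: in state C at pos 0, read 0 -> (C,0)->write 1,move R,goto A. Now: state=A, head=1, tape[-3..4]=01110010 (head:     ^)
Step 4: in state A at pos 1, read 0 -> (A,0)->write 1,move R,goto D. Now: state=D, head=2, tape[-3..4]=01111010 (head:      ^)
Step 5: in state D at pos 2, read 0 -> (D,0)->write 1,move R,goto B. Now: state=B, head=3, tape[-3..4]=01111110 (head:       ^)
Step 6: in state B at pos 3, read 1 -> (B,1)->write 1,move L,goto C. Now: state=C, head=2, tape[-3..4]=01111110 (head:      ^)
Step 7: in state C at pos 2, read 1 -> (C,1)->write 0,move L,goto A. Now: state=A, head=1, tape[-3..4]=01111010 (head:     ^)
Step 8: in state A at pos 1, read 1 -> (A,1)->write 0,move L,goto C. Now: state=C, head=0, tape[-3..4]=01110010 (head:    ^)
Step 9: in state C at pos 0, read 1 -> (C,1)->write 0,move L,goto A. Now: state=A, head=-1, tape[-3..4]=01100010 (head:   ^)
Step 10: in state A at pos -1, read 1 -> (A,1)->write 0,move L,goto C. Now: state=C, head=-2, tape[-3..4]=01000010 (head:  ^)
After 10 step(s): state = C (not H) -> not halted within 10 -> no

Answer: no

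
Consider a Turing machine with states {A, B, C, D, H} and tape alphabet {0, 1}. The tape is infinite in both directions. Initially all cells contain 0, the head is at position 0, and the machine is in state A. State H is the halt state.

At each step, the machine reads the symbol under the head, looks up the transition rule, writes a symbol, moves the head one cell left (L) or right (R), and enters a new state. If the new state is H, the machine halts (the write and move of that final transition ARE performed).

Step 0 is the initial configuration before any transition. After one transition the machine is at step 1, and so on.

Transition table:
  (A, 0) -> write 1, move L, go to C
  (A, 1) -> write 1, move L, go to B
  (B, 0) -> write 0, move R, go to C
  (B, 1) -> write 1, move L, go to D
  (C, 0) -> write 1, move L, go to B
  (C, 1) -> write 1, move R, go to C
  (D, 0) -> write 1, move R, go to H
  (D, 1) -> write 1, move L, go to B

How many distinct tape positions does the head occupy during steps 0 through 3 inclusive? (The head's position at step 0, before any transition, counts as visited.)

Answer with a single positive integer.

Step 1: in state A at pos 0, read 0 -> (A,0)->write 1,move L,goto C. Now: state=C, head=-1, tape[-2..1]=0010 (head:  ^)
Step 2: in state C at pos -1, read 0 -> (C,0)->write 1,move L,goto B. Now: state=B, head=-2, tape[-3..1]=00110 (head:  ^)
Step 3: in state B at pos -2, read 0 -> (B,0)->write 0,move R,goto C. Now: state=C, head=-1, tape[-3..1]=00110 (head:   ^)
Head positions at steps 0..3: starting at 0, distinct positions visited = {-2, -1, 0} -> 3 position(s)

Answer: 3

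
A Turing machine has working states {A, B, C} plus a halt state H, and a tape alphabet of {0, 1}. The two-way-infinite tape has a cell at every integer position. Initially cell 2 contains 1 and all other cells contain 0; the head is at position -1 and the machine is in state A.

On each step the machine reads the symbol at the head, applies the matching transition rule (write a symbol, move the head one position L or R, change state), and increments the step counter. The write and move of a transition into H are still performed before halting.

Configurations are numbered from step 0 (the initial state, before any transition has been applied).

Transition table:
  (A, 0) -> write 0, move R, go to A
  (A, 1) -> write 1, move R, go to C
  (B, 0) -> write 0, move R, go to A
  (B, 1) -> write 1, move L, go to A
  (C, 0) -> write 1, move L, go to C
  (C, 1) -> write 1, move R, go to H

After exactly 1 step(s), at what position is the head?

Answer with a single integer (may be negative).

Step 1: in state A at pos -1, read 0 -> (A,0)->write 0,move R,goto A. Now: state=A, head=0, tape[-2..3]=000010 (head:   ^)

Answer: 0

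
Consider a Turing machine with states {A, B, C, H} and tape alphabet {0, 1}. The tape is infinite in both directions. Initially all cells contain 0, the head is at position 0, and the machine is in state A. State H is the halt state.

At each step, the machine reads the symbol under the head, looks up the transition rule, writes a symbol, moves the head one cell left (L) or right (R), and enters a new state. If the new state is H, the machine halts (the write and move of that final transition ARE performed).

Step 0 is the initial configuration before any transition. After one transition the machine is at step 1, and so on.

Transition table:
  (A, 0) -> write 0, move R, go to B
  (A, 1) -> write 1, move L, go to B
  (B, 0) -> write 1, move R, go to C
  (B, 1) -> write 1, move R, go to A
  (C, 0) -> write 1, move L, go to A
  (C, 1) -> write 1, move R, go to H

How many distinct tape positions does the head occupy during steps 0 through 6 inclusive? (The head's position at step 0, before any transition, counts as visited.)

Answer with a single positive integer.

Step 1: in state A at pos 0, read 0 -> (A,0)->write 0,move R,goto B. Now: state=B, head=1, tape[-1..2]=0000 (head:   ^)
Step 2: in state B at pos 1, read 0 -> (B,0)->write 1,move R,goto C. Now: state=C, head=2, tape[-1..3]=00100 (head:    ^)
Step 3: in state C at pos 2, read 0 -> (C,0)->write 1,move L,goto A. Now: state=A, head=1, tape[-1..3]=00110 (head:   ^)
Step 4: in state A at pos 1, read 1 -> (A,1)->write 1,move L,goto B. Now: state=B, head=0, tape[-1..3]=00110 (head:  ^)
Step 5: in state B at pos 0, read 0 -> (B,0)->write 1,move R,goto C. Now: state=C, head=1, tape[-1..3]=01110 (head:   ^)
Step 6: in state C at pos 1, read 1 -> (C,1)->write 1,move R,goto H. Now: state=H, head=2, tape[-1..3]=01110 (head:    ^)
Head positions at steps 0..6: starting at 0, distinct positions visited = {0, 1, 2} -> 3 position(s)

Answer: 3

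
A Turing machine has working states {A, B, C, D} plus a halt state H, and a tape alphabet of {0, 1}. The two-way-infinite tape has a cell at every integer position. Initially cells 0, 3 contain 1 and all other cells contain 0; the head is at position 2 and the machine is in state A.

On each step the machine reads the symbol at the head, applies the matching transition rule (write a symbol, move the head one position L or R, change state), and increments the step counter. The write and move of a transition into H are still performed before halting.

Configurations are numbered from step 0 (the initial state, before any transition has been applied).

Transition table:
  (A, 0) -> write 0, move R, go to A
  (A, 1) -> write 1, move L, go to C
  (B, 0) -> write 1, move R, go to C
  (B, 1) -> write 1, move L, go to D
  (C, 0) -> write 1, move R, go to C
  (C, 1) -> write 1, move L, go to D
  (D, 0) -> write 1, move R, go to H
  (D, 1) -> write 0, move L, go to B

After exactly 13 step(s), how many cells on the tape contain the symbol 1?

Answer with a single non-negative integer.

Step 1: in state A at pos 2, read 0 -> (A,0)->write 0,move R,goto A. Now: state=A, head=3, tape[-1..4]=010010 (head:     ^)
Step 2: in state A at pos 3, read 1 -> (A,1)->write 1,move L,goto C. Now: state=C, head=2, tape[-1..4]=010010 (head:    ^)
Step 3: in state C at pos 2, read 0 -> (C,0)->write 1,move R,goto C. Now: state=C, head=3, tape[-1..4]=010110 (head:     ^)
Step 4: in state C at pos 3, read 1 -> (C,1)->write 1,move L,goto D. Now: state=D, head=2, tape[-1..4]=010110 (head:    ^)
Step 5: in state D at pos 2, read 1 -> (D,1)->write 0,move L,goto B. Now: state=B, head=1, tape[-1..4]=010010 (head:   ^)
Step 6: in state B at pos 1, read 0 -> (B,0)->write 1,move R,goto C. Now: state=C, head=2, tape[-1..4]=011010 (head:    ^)
Step 7: in state C at pos 2, read 0 -> (C,0)->write 1,move R,goto C. Now: state=C, head=3, tape[-1..4]=011110 (head:     ^)
Step 8: in state C at pos 3, read 1 -> (C,1)->write 1,move L,goto D. Now: state=D, head=2, tape[-1..4]=011110 (head:    ^)
Step 9: in state D at pos 2, read 1 -> (D,1)->write 0,move L,goto B. Now: state=B, head=1, tape[-1..4]=011010 (head:   ^)
Step 10: in state B at pos 1, read 1 -> (B,1)->write 1,move L,goto D. Now: state=D, head=0, tape[-1..4]=011010 (head:  ^)
Step 11: in state D at pos 0, read 1 -> (D,1)->write 0,move L,goto B. Now: state=B, head=-1, tape[-2..4]=0001010 (head:  ^)
Step 12: in state B at pos -1, read 0 -> (B,0)->write 1,move R,goto C. Now: state=C, head=0, tape[-2..4]=0101010 (head:   ^)
Step 13: in state C at pos 0, read 0 -> (C,0)->write 1,move R,goto C. Now: state=C, head=1, tape[-2..4]=0111010 (head:    ^)
Cells containing 1 after step 13: {-1, 0, 1, 3} -> 4 cell(s)

Answer: 4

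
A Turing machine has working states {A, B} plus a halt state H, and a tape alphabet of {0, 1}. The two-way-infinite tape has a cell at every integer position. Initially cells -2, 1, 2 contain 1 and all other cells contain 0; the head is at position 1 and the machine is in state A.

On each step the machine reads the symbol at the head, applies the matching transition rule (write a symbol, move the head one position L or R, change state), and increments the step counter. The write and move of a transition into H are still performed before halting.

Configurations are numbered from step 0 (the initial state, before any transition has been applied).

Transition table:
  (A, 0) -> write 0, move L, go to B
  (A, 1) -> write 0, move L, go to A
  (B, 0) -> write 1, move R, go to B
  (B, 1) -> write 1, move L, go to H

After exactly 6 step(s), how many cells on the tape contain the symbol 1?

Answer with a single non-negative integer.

Answer: 5

Derivation:
Step 1: in state A at pos 1, read 1 -> (A,1)->write 0,move L,goto A. Now: state=A, head=0, tape[-3..3]=0100010 (head:    ^)
Step 2: in state A at pos 0, read 0 -> (A,0)->write 0,move L,goto B. Now: state=B, head=-1, tape[-3..3]=0100010 (head:   ^)
Step 3: in state B at pos -1, read 0 -> (B,0)->write 1,move R,goto B. Now: state=B, head=0, tape[-3..3]=0110010 (head:    ^)
Step 4: in state B at pos 0, read 0 -> (B,0)->write 1,move R,goto B. Now: state=B, head=1, tape[-3..3]=0111010 (head:     ^)
Step 5: in state B at pos 1, read 0 -> (B,0)->write 1,move R,goto B. Now: state=B, head=2, tape[-3..3]=0111110 (head:      ^)
Step 6: in state B at pos 2, read 1 -> (B,1)->write 1,move L,goto H. Now: state=H, head=1, tape[-3..3]=0111110 (head:     ^)
Cells containing 1 after step 6: {-2, -1, 0, 1, 2} -> 5 cell(s)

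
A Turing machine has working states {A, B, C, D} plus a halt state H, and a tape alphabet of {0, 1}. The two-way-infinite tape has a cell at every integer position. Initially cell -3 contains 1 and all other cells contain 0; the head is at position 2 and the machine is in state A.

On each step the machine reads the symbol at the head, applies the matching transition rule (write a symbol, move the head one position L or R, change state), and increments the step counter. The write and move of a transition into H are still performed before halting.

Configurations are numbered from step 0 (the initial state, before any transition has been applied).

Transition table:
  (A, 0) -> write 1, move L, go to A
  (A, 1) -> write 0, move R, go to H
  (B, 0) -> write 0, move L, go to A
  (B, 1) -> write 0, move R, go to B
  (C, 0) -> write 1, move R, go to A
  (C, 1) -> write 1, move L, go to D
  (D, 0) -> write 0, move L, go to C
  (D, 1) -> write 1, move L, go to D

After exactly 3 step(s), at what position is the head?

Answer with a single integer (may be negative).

Answer: -1

Derivation:
Step 1: in state A at pos 2, read 0 -> (A,0)->write 1,move L,goto A. Now: state=A, head=1, tape[-4..3]=01000010 (head:      ^)
Step 2: in state A at pos 1, read 0 -> (A,0)->write 1,move L,goto A. Now: state=A, head=0, tape[-4..3]=01000110 (head:     ^)
Step 3: in state A at pos 0, read 0 -> (A,0)->write 1,move L,goto A. Now: state=A, head=-1, tape[-4..3]=01001110 (head:    ^)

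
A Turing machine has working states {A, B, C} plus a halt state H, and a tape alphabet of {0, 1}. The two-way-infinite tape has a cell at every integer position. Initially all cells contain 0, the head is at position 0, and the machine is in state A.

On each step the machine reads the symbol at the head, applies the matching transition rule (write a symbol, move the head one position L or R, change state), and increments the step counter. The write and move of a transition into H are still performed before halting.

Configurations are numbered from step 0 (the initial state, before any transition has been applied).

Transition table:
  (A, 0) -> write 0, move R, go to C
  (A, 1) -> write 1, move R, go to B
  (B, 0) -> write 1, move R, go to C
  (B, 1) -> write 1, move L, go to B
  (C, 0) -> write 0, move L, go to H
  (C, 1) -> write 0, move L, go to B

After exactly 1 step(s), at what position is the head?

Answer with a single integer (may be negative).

Answer: 1

Derivation:
Step 1: in state A at pos 0, read 0 -> (A,0)->write 0,move R,goto C. Now: state=C, head=1, tape[-1..2]=0000 (head:   ^)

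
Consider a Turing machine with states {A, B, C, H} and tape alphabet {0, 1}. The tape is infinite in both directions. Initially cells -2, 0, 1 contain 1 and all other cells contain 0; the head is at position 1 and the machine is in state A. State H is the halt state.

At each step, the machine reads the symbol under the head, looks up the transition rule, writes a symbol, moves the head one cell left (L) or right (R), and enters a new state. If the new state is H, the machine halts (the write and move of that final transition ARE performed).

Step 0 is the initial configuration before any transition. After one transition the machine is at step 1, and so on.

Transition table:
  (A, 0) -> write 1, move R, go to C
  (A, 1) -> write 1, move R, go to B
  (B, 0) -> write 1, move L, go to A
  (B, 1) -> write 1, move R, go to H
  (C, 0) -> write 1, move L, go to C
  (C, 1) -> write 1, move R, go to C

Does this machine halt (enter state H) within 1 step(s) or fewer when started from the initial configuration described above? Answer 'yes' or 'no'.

Answer: no

Derivation:
Step 1: in state A at pos 1, read 1 -> (A,1)->write 1,move R,goto B. Now: state=B, head=2, tape[-3..3]=0101100 (head:      ^)
After 1 step(s): state = B (not H) -> not halted within 1 -> no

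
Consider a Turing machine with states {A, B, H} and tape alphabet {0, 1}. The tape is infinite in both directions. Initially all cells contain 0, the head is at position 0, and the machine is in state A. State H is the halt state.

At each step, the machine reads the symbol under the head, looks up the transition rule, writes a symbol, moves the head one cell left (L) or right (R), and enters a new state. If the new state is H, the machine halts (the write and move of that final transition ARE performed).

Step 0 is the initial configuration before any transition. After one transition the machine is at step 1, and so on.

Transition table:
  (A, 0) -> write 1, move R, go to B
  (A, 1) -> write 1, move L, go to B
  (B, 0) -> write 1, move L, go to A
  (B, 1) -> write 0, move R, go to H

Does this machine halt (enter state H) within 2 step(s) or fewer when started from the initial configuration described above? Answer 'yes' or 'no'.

Step 1: in state A at pos 0, read 0 -> (A,0)->write 1,move R,goto B. Now: state=B, head=1, tape[-1..2]=0100 (head:   ^)
Step 2: in state B at pos 1, read 0 -> (B,0)->write 1,move L,goto A. Now: state=A, head=0, tape[-1..2]=0110 (head:  ^)
After 2 step(s): state = A (not H) -> not halted within 2 -> no

Answer: no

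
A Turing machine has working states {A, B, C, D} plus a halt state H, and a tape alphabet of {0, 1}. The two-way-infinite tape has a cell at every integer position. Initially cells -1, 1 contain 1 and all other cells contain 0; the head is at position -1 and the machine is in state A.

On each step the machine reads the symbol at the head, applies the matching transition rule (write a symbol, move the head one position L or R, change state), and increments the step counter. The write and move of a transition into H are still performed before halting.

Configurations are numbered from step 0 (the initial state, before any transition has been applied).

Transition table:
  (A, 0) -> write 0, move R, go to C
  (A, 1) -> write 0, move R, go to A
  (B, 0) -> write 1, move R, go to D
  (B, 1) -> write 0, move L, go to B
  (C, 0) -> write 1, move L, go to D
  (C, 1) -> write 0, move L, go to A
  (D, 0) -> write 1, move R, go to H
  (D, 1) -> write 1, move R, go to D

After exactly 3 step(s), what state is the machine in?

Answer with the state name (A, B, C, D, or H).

Step 1: in state A at pos -1, read 1 -> (A,1)->write 0,move R,goto A. Now: state=A, head=0, tape[-2..2]=00010 (head:   ^)
Step 2: in state A at pos 0, read 0 -> (A,0)->write 0,move R,goto C. Now: state=C, head=1, tape[-2..2]=00010 (head:    ^)
Step 3: in state C at pos 1, read 1 -> (C,1)->write 0,move L,goto A. Now: state=A, head=0, tape[-2..2]=00000 (head:   ^)

Answer: A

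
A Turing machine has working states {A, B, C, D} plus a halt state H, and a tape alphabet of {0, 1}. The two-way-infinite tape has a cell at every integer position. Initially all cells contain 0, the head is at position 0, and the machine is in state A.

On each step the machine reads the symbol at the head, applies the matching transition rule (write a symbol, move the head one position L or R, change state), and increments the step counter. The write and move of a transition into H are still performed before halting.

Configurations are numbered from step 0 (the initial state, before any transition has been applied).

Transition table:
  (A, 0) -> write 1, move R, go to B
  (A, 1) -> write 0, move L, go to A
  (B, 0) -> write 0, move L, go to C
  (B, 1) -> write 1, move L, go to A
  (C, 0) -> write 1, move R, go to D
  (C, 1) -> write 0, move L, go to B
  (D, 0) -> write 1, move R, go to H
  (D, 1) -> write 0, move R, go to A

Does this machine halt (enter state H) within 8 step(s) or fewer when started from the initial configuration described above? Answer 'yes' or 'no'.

Step 1: in state A at pos 0, read 0 -> (A,0)->write 1,move R,goto B. Now: state=B, head=1, tape[-1..2]=0100 (head:   ^)
Step 2: in state B at pos 1, read 0 -> (B,0)->write 0,move L,goto C. Now: state=C, head=0, tape[-1..2]=0100 (head:  ^)
Step 3: in state C at pos 0, read 1 -> (C,1)->write 0,move L,goto B. Now: state=B, head=-1, tape[-2..2]=00000 (head:  ^)
Step 4: in state B at pos -1, read 0 -> (B,0)->write 0,move L,goto C. Now: state=C, head=-2, tape[-3..2]=000000 (head:  ^)
Step 5: in state C at pos -2, read 0 -> (C,0)->write 1,move R,goto D. Now: state=D, head=-1, tape[-3..2]=010000 (head:   ^)
Step 6: in state D at pos -1, read 0 -> (D,0)->write 1,move R,goto H. Now: state=H, head=0, tape[-3..2]=011000 (head:    ^)
State H reached at step 6; 6 <= 8 -> yes

Answer: yes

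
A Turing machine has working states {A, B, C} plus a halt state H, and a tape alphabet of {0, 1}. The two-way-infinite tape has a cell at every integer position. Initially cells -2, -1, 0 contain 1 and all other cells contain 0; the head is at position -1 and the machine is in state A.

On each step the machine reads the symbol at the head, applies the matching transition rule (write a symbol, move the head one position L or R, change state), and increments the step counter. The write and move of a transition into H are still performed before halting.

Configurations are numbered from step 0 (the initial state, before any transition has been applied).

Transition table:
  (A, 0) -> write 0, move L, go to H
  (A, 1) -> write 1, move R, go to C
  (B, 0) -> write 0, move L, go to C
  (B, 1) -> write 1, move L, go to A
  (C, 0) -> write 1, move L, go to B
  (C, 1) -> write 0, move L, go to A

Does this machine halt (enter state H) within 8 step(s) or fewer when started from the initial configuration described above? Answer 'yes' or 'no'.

Step 1: in state A at pos -1, read 1 -> (A,1)->write 1,move R,goto C. Now: state=C, head=0, tape[-3..1]=01110 (head:    ^)
Step 2: in state C at pos 0, read 1 -> (C,1)->write 0,move L,goto A. Now: state=A, head=-1, tape[-3..1]=01100 (head:   ^)
Step 3: in state A at pos -1, read 1 -> (A,1)->write 1,move R,goto C. Now: state=C, head=0, tape[-3..1]=01100 (head:    ^)
Step 4: in state C at pos 0, read 0 -> (C,0)->write 1,move L,goto B. Now: state=B, head=-1, tape[-3..1]=01110 (head:   ^)
Step 5: in state B at pos -1, read 1 -> (B,1)->write 1,move L,goto A. Now: state=A, head=-2, tape[-3..1]=01110 (head:  ^)
Step 6: in state A at pos -2, read 1 -> (A,1)->write 1,move R,goto C. Now: state=C, head=-1, tape[-3..1]=01110 (head:   ^)
Step 7: in state C at pos -1, read 1 -> (C,1)->write 0,move L,goto A. Now: state=A, head=-2, tape[-3..1]=01010 (head:  ^)
Step 8: in state A at pos -2, read 1 -> (A,1)->write 1,move R,goto C. Now: state=C, head=-1, tape[-3..1]=01010 (head:   ^)
After 8 step(s): state = C (not H) -> not halted within 8 -> no

Answer: no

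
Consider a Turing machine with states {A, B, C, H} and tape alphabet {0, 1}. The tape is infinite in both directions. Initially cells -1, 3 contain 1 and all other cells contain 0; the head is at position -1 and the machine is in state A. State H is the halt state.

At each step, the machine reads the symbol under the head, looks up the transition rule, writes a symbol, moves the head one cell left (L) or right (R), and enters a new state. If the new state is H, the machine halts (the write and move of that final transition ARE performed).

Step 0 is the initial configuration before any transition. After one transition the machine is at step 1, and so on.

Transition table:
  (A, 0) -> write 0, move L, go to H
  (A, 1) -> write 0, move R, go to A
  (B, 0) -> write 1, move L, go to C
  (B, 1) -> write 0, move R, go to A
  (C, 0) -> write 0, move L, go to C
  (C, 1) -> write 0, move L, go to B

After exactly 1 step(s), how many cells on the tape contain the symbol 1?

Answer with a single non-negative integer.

Step 1: in state A at pos -1, read 1 -> (A,1)->write 0,move R,goto A. Now: state=A, head=0, tape[-2..4]=0000010 (head:   ^)
Cells containing 1 after step 1: {3} -> 1 cell(s)

Answer: 1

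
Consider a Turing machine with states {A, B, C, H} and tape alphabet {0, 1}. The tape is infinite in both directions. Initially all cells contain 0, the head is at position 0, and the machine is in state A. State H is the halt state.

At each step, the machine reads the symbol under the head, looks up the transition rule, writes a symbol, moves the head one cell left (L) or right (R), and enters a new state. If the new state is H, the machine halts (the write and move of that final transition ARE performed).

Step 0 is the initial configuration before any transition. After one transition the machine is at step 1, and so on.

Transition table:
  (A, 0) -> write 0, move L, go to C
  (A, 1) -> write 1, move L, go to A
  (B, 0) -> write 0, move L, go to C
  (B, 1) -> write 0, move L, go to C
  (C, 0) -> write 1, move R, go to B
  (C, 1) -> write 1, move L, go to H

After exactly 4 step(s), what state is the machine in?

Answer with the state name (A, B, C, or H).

Answer: H

Derivation:
Step 1: in state A at pos 0, read 0 -> (A,0)->write 0,move L,goto C. Now: state=C, head=-1, tape[-2..1]=0000 (head:  ^)
Step 2: in state C at pos -1, read 0 -> (C,0)->write 1,move R,goto B. Now: state=B, head=0, tape[-2..1]=0100 (head:   ^)
Step 3: in state B at pos 0, read 0 -> (B,0)->write 0,move L,goto C. Now: state=C, head=-1, tape[-2..1]=0100 (head:  ^)
Step 4: in state C at pos -1, read 1 -> (C,1)->write 1,move L,goto H. Now: state=H, head=-2, tape[-3..1]=00100 (head:  ^)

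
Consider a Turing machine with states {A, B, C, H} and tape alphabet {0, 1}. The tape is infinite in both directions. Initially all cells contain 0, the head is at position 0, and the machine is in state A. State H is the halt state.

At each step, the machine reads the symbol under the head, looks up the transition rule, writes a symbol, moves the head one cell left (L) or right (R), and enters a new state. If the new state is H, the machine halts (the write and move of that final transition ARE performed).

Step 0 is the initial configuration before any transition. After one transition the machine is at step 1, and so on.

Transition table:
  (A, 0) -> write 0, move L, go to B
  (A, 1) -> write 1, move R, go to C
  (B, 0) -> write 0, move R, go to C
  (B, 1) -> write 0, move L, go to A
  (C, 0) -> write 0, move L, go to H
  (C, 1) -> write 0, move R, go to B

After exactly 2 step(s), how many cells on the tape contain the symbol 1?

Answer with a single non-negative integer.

Step 1: in state A at pos 0, read 0 -> (A,0)->write 0,move L,goto B. Now: state=B, head=-1, tape[-2..1]=0000 (head:  ^)
Step 2: in state B at pos -1, read 0 -> (B,0)->write 0,move R,goto C. Now: state=C, head=0, tape[-2..1]=0000 (head:   ^)
No cell contains 1 after step 2 -> 0 cell(s)

Answer: 0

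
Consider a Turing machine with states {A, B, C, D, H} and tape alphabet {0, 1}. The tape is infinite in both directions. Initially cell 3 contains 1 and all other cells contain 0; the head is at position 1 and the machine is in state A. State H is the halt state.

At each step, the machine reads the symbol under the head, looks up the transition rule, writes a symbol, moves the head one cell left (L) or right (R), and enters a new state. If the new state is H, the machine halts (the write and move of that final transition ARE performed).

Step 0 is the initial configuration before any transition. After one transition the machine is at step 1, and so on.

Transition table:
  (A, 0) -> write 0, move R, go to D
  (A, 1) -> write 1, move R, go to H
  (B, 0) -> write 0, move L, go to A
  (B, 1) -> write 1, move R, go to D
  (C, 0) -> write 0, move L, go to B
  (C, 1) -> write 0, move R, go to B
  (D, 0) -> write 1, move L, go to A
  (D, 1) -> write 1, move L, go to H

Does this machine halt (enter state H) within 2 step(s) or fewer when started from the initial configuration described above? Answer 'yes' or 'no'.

Step 1: in state A at pos 1, read 0 -> (A,0)->write 0,move R,goto D. Now: state=D, head=2, tape[0..4]=00010 (head:   ^)
Step 2: in state D at pos 2, read 0 -> (D,0)->write 1,move L,goto A. Now: state=A, head=1, tape[0..4]=00110 (head:  ^)
After 2 step(s): state = A (not H) -> not halted within 2 -> no

Answer: no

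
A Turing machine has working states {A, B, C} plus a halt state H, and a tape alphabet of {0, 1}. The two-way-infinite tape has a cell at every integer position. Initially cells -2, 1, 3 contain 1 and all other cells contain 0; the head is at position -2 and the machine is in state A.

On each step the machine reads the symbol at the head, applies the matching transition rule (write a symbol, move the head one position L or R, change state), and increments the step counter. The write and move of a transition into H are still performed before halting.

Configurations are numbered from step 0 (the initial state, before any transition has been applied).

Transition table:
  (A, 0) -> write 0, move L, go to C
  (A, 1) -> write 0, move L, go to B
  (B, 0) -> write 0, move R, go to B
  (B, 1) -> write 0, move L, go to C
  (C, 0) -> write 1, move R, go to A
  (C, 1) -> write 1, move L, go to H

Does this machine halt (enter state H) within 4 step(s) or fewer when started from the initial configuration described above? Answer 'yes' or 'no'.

Step 1: in state A at pos -2, read 1 -> (A,1)->write 0,move L,goto B. Now: state=B, head=-3, tape[-4..4]=000001010 (head:  ^)
Step 2: in state B at pos -3, read 0 -> (B,0)->write 0,move R,goto B. Now: state=B, head=-2, tape[-4..4]=000001010 (head:   ^)
Step 3: in state B at pos -2, read 0 -> (B,0)->write 0,move R,goto B. Now: state=B, head=-1, tape[-4..4]=000001010 (head:    ^)
Step 4: in state B at pos -1, read 0 -> (B,0)->write 0,move R,goto B. Now: state=B, head=0, tape[-4..4]=000001010 (head:     ^)
After 4 step(s): state = B (not H) -> not halted within 4 -> no

Answer: no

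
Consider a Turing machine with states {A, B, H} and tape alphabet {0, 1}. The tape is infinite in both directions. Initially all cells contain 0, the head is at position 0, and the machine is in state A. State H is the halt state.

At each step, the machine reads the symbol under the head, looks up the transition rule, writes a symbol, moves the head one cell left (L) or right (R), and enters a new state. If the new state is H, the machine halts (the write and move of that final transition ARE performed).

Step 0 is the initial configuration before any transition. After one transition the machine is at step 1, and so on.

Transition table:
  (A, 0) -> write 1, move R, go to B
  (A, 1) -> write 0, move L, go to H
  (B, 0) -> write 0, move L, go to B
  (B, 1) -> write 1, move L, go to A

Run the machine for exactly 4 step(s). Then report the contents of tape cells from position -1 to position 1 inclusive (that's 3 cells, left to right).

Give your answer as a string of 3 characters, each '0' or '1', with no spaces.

Answer: 110

Derivation:
Step 1: in state A at pos 0, read 0 -> (A,0)->write 1,move R,goto B. Now: state=B, head=1, tape[-1..2]=0100 (head:   ^)
Step 2: in state B at pos 1, read 0 -> (B,0)->write 0,move L,goto B. Now: state=B, head=0, tape[-1..2]=0100 (head:  ^)
Step 3: in state B at pos 0, read 1 -> (B,1)->write 1,move L,goto A. Now: state=A, head=-1, tape[-2..2]=00100 (head:  ^)
Step 4: in state A at pos -1, read 0 -> (A,0)->write 1,move R,goto B. Now: state=B, head=0, tape[-2..2]=01100 (head:   ^)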